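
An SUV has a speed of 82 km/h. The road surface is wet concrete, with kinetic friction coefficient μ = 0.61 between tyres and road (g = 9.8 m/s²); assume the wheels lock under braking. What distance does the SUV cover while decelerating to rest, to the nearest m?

82 km/h ÷ 3.6 = 22.7778 m/s.
a = μg = 0.61 × 9.8 = 5.978 m/s².
Braking distance = v²/(2a) = 22.7778² / (2 × 5.978) = 518.828 / 11.956 = 43.395 m.

Braking distance ≈ 43 m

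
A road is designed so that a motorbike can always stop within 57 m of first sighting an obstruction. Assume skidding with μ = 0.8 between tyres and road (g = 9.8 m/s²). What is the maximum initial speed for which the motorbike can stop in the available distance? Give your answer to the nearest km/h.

a = μg = 0.8 × 9.8 = 7.840 m/s².
v²/(2a) = d ⇒ v = √(2 × 7.840 × 57) = √893.76 = 29.8958 m/s.
29.8958 m/s × 3.6 = 107.625 km/h.

Maximum speed ≈ 108 km/h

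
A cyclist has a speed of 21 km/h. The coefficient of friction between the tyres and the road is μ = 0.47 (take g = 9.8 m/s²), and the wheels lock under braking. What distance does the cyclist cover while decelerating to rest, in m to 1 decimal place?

Braking distance ≈ 3.7 m

21 km/h ÷ 3.6 = 5.8333 m/s.
a = μg = 0.47 × 9.8 = 4.606 m/s².
Braking distance = v²/(2a) = 5.8333² / (2 × 4.606) = 34.027 / 9.212 = 3.694 m.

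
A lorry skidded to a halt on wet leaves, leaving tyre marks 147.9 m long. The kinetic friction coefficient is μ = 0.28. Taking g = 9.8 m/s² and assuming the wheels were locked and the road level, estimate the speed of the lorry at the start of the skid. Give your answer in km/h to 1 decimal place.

Deceleration a = μg = 0.28 × 9.8 = 2.744 m/s².
v = √(2a·d) = √(2 × 2.744 × 147.9) = √811.675 = 28.4899 m/s.
= 28.4899 × 3.6 = 102.564 km/h.

Initial speed ≈ 102.6 km/h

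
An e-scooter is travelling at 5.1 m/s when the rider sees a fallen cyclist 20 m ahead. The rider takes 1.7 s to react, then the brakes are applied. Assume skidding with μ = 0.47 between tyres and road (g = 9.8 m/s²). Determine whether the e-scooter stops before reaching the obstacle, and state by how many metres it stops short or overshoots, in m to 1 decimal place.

a = μg = 0.47 × 9.8 = 4.606 m/s².
Reaction distance = 5.1000 × 1.7 = 8.670 m.
Braking distance = v²/(2a) = 26.010 / 9.212 = 2.823 m.
Total stopping distance = 8.670 + 2.823 = 11.493 m, vs 20 m available — it stops with 20 − 11.493 = 8.507 m to spare.

Yes — it stops 8.5 m short of the obstacle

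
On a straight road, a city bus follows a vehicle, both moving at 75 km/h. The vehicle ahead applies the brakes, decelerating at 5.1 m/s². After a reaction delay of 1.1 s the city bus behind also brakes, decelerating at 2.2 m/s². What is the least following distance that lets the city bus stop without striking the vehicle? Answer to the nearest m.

75 km/h ÷ 3.6 = 20.8333 m/s.
Leader travels v²/(2a_L) = 434.026 / 10.200 = 42.552 m before stopping.
Follower covers v·t_r = 20.8333 × 1.1 = 22.917 m while reacting, then v²/(2a_F) = 434.026 / 4.400 = 98.642 m while braking, for a total of 22.917 + 98.642 = 121.559 m.
Since a_F ≤ a_L and the follower starts braking later, the follower is never slower than the leader, so the closest approach is when both have stopped.
Minimum gap = 121.559 − 42.552 = 79.007 m.

Minimum gap ≈ 79 m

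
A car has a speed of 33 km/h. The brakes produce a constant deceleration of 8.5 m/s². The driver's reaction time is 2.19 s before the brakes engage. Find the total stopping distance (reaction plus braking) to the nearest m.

Total stopping distance ≈ 25 m

33 km/h ÷ 3.6 = 9.1667 m/s.
Reaction distance = v·t_r = 9.1667 × 2.19 = 20.075 m.
Braking distance = v²/(2a) = 9.1667² / (2 × 8.500) = 84.028 / 17.000 = 4.943 m.
Total = 20.075 + 4.943 = 25.018 m.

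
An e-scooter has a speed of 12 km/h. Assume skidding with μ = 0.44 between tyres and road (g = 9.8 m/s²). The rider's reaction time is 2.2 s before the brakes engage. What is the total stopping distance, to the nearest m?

12 km/h ÷ 3.6 = 3.3333 m/s.
a = μg = 0.44 × 9.8 = 4.312 m/s².
Reaction distance = v·t_r = 3.3333 × 2.2 = 7.333 m.
Braking distance = v²/(2a) = 3.3333² / (2 × 4.312) = 11.111 / 8.624 = 1.288 m.
Total = 7.333 + 1.288 = 8.621 m.

Total stopping distance ≈ 9 m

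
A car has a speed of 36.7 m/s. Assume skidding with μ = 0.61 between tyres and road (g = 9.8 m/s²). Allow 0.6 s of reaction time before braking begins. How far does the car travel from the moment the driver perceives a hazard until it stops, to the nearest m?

a = μg = 0.61 × 9.8 = 5.978 m/s².
Reaction distance = v·t_r = 36.7000 × 0.6 = 22.020 m.
Braking distance = v²/(2a) = 36.7000² / (2 × 5.978) = 1346.890 / 11.956 = 112.654 m.
Total = 22.020 + 112.654 = 134.674 m.

Total stopping distance ≈ 135 m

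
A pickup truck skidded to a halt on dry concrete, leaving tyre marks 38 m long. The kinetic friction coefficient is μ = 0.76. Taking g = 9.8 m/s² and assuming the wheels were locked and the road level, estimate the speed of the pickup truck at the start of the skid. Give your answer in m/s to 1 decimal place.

Deceleration a = μg = 0.76 × 9.8 = 7.448 m/s².
v = √(2a·d) = √(2 × 7.448 × 38) = √566.048 = 23.7918 m/s.

Initial speed ≈ 23.8 m/s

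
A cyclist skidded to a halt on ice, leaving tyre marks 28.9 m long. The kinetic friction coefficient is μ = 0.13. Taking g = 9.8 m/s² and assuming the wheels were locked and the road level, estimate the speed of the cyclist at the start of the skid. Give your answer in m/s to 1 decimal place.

Initial speed ≈ 8.6 m/s

Deceleration a = μg = 0.13 × 9.8 = 1.274 m/s².
v = √(2a·d) = √(2 × 1.274 × 28.9) = √73.637 = 8.5812 m/s.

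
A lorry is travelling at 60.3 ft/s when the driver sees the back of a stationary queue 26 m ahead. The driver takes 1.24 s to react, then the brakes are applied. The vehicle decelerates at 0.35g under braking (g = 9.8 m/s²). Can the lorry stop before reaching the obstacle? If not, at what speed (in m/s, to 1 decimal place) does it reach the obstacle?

60.3 ft/s × 0.3048 = 18.3794 m/s.
a = 0.35 × 9.8 = 3.430 m/s².
Reaction distance = 18.3794 × 1.24 = 22.790 m.
Braking distance needed to stop: v²/(2a) = 337.802 / 6.860 = 49.242 m, so total needed = 22.790 + 49.242 = 72.032 m > 26 m — it cannot stop.
Distance remaining when braking begins: 26 − 22.790 = 3.210 m.
v² = v₀² − 2a·d = 337.802 − 2 × 3.430 × 3.210 = 315.781 m²/s².
v = √315.781 = 17.770 m/s.

No — it strikes the obstacle at 17.8 m/s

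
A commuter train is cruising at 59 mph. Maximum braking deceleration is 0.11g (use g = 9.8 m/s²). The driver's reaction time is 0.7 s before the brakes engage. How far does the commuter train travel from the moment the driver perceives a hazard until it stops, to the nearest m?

59 mph × 0.44704 = 26.3754 m/s.
a = 0.11 × 9.8 = 1.078 m/s².
Reaction distance = v·t_r = 26.3754 × 0.7 = 18.463 m.
Braking distance = v²/(2a) = 26.3754² / (2 × 1.078) = 695.662 / 2.156 = 322.663 m.
Total = 18.463 + 322.663 = 341.126 m.

Total stopping distance ≈ 341 m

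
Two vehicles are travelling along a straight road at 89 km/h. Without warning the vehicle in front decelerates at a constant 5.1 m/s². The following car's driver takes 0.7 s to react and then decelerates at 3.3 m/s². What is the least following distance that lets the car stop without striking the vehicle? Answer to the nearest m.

Minimum gap ≈ 50 m

89 km/h ÷ 3.6 = 24.7222 m/s.
Leader travels v²/(2a_L) = 611.187 / 10.200 = 59.920 m before stopping.
Follower covers v·t_r = 24.7222 × 0.7 = 17.306 m while reacting, then v²/(2a_F) = 611.187 / 6.600 = 92.604 m while braking, for a total of 17.306 + 92.604 = 109.910 m.
Since a_F ≤ a_L and the follower starts braking later, the follower is never slower than the leader, so the closest approach is when both have stopped.
Minimum gap = 109.910 − 59.920 = 49.990 m.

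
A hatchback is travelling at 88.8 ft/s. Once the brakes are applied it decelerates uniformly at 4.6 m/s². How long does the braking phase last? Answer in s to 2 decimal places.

88.8 ft/s × 0.3048 = 27.0662 m/s.
Braking time = v/a = 27.0662 / 4.600 = 5.884 s.

Braking time ≈ 5.88 s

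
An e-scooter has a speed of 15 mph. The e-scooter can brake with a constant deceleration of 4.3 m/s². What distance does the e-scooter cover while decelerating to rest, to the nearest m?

15 mph × 0.44704 = 6.7056 m/s.
Braking distance = v²/(2a) = 6.7056² / (2 × 4.300) = 44.965 / 8.600 = 5.228 m.

Braking distance ≈ 5 m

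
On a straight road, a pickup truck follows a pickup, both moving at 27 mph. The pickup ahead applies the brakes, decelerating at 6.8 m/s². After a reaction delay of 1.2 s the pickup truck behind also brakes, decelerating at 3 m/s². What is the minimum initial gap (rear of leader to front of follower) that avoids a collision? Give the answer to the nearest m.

Minimum gap ≈ 28 m

27 mph × 0.44704 = 12.0701 m/s.
Leader travels v²/(2a_L) = 145.687 / 13.600 = 10.712 m before stopping.
Follower covers v·t_r = 12.0701 × 1.2 = 14.484 m while reacting, then v²/(2a_F) = 145.687 / 6.000 = 24.281 m while braking, for a total of 14.484 + 24.281 = 38.765 m.
Since a_F ≤ a_L and the follower starts braking later, the follower is never slower than the leader, so the closest approach is when both have stopped.
Minimum gap = 38.765 − 10.712 = 28.053 m.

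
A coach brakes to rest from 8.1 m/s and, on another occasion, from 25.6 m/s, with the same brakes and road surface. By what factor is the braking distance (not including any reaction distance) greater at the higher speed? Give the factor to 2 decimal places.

Braking distance d = v²/(2a), so with a fixed, d ∝ v².
Factor = (25.6/8.1)² = 3.1605² = 9.9888.

Factor ≈ 9.99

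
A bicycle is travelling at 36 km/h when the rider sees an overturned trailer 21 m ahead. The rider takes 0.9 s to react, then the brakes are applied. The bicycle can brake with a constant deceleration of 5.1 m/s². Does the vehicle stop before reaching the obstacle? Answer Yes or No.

Yes

36 km/h ÷ 3.6 = 10.0000 m/s.
Reaction distance = 10.0000 × 0.9 = 9.000 m.
Braking distance = v²/(2a) = 100.000 / 10.200 = 9.804 m.
Total stopping distance = 9.000 + 9.804 = 18.804 m, vs 21 m available — it stops with 21 − 18.804 = 2.196 m to spare.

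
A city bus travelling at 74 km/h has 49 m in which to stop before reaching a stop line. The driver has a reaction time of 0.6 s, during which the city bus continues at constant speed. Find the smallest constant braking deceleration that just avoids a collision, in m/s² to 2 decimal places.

Required deceleration ≈ 5.76 m/s²

74 km/h ÷ 3.6 = 20.5556 m/s.
Distance covered during reaction = 20.5556 × 0.6 = 12.333 m.
Distance available for braking: 49 − 12.333 = 36.667 m.
v² = 2a·d ⇒ a = v²/(2d) = 20.5556² / (2 × 36.667) = 422.533 / 73.334 = 5.7618 m/s².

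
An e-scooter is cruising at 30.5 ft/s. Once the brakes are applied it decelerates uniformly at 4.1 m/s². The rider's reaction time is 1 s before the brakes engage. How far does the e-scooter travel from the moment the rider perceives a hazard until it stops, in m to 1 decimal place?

30.5 ft/s × 0.3048 = 9.2964 m/s.
Reaction distance = v·t_r = 9.2964 × 1 = 9.296 m.
Braking distance = v²/(2a) = 9.2964² / (2 × 4.100) = 86.423 / 8.200 = 10.539 m.
Total = 9.296 + 10.539 = 19.835 m.

Total stopping distance ≈ 19.8 m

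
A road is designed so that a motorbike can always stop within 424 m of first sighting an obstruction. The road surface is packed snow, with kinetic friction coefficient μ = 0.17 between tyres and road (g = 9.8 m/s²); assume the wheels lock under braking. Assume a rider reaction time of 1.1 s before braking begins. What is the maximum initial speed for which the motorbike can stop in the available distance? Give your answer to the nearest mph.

Maximum speed ≈ 80 mph

a = μg = 0.17 × 9.8 = 1.666 m/s².
Stopping distance: v·t_r + v²/(2a) = 424 with t_r = 1.1 s and a = 1.666 m/s².
So v² + 3.665 v − 1412.77 = 0.
Positive root: v = −a·t_r + √((a·t_r)² + 2a·d) = −1.833 + √(3.360 + 1412.77) = 35.7985 m/s.
35.7985 m/s ÷ 0.44704 = 80.079 mph.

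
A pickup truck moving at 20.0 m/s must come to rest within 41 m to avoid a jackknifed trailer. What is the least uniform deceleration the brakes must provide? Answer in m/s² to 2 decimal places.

Required deceleration ≈ 4.88 m/s²

v² = 2a·d ⇒ a = v²/(2d) = 20.0000² / (2 × 41.000) = 400.000 / 82.000 = 4.8780 m/s².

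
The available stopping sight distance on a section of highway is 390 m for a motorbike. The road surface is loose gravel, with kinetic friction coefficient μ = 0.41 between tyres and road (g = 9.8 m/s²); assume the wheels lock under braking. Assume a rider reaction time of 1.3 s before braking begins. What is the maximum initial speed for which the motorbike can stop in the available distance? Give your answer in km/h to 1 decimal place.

Maximum speed ≈ 183.6 km/h

a = μg = 0.41 × 9.8 = 4.018 m/s².
Stopping distance: v·t_r + v²/(2a) = 390 with t_r = 1.3 s and a = 4.018 m/s².
So v² + 10.447 v − 3134.04 = 0.
Positive root: v = −a·t_r + √((a·t_r)² + 2a·d) = −5.223 + √(27.280 + 3134.04) = 51.0026 m/s.
51.0026 m/s × 3.6 = 183.609 km/h.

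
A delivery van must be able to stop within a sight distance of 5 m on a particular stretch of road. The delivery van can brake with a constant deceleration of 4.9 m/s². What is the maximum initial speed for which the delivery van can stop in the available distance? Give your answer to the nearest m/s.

v²/(2a) = d ⇒ v = √(2 × 4.900 × 5) = √49.00 = 7.0000 m/s.

Maximum speed ≈ 7 m/s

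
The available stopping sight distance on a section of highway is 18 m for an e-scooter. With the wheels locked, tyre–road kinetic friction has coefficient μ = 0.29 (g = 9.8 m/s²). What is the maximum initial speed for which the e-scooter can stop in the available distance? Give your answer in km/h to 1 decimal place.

a = μg = 0.29 × 9.8 = 2.842 m/s².
v²/(2a) = d ⇒ v = √(2 × 2.842 × 18) = √102.31 = 10.1148 m/s.
10.1148 m/s × 3.6 = 36.413 km/h.

Maximum speed ≈ 36.4 km/h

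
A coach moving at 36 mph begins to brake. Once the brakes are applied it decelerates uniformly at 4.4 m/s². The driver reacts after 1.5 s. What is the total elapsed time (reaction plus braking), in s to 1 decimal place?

Total time ≈ 5.2 s

36 mph × 0.44704 = 16.0934 m/s.
Braking time = v/a = 16.0934 / 4.400 = 3.658 s.
Total = 1.5 + 3.658 = 5.158 s.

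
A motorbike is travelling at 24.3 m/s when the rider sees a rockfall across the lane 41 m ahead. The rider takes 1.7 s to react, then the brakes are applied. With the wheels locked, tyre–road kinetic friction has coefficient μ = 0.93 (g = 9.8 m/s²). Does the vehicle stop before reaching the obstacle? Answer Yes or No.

a = μg = 0.93 × 9.8 = 9.114 m/s².
Reaction distance = 24.3000 × 1.7 = 41.310 m.
Braking distance = v²/(2a) = 590.490 / 18.228 = 32.395 m.
Total stopping distance = 41.310 + 32.395 = 73.705 m, vs 41 m available — it cannot stop in time and overshoots by 73.705 − 41 = 32.705 m.

No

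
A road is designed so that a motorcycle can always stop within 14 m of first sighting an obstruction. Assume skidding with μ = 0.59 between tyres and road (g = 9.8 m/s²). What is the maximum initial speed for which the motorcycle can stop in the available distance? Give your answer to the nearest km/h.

Maximum speed ≈ 46 km/h

a = μg = 0.59 × 9.8 = 5.782 m/s².
v²/(2a) = d ⇒ v = √(2 × 5.782 × 14) = √161.90 = 12.7240 m/s.
12.7240 m/s × 3.6 = 45.806 km/h.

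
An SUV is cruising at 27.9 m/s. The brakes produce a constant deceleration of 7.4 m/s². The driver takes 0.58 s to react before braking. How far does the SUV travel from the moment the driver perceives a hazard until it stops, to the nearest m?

Reaction distance = v·t_r = 27.9000 × 0.58 = 16.182 m.
Braking distance = v²/(2a) = 27.9000² / (2 × 7.400) = 778.410 / 14.800 = 52.595 m.
Total = 16.182 + 52.595 = 68.777 m.

Total stopping distance ≈ 69 m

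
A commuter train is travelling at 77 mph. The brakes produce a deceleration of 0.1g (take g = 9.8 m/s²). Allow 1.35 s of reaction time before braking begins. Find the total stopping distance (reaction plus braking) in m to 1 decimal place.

Total stopping distance ≈ 651.0 m

77 mph × 0.44704 = 34.4221 m/s.
a = 0.1 × 9.8 = 0.980 m/s².
Reaction distance = v·t_r = 34.4221 × 1.35 = 46.470 m.
Braking distance = v²/(2a) = 34.4221² / (2 × 0.980) = 1184.881 / 1.960 = 604.531 m.
Total = 46.470 + 604.531 = 651.001 m.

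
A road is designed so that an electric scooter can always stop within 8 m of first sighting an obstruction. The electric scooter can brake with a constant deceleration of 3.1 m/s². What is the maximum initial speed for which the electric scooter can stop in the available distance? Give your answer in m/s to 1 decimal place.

Maximum speed ≈ 7.0 m/s

v²/(2a) = d ⇒ v = √(2 × 3.100 × 8) = √49.60 = 7.0427 m/s.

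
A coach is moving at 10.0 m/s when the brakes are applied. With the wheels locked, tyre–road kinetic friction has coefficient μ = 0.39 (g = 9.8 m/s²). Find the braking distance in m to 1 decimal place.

a = μg = 0.39 × 9.8 = 3.822 m/s².
Braking distance = v²/(2a) = 10.0000² / (2 × 3.822) = 100.000 / 7.644 = 13.082 m.

Braking distance ≈ 13.1 m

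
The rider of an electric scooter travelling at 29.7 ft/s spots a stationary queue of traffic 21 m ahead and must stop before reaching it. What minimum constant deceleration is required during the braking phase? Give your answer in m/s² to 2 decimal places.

Required deceleration ≈ 1.95 m/s²

29.7 ft/s × 0.3048 = 9.0526 m/s.
v² = 2a·d ⇒ a = v²/(2d) = 9.0526² / (2 × 21.000) = 81.950 / 42.000 = 1.9512 m/s².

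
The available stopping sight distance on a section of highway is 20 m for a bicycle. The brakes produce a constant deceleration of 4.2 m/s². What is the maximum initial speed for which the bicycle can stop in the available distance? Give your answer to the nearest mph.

Maximum speed ≈ 29 mph

v²/(2a) = d ⇒ v = √(2 × 4.200 × 20) = √168.00 = 12.9615 m/s.
12.9615 m/s ÷ 0.44704 = 28.994 mph.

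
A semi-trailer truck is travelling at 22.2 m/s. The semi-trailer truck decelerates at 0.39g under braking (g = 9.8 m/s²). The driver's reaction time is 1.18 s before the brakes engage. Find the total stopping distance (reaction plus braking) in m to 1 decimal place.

a = 0.39 × 9.8 = 3.822 m/s².
Reaction distance = v·t_r = 22.2000 × 1.18 = 26.196 m.
Braking distance = v²/(2a) = 22.2000² / (2 × 3.822) = 492.840 / 7.644 = 64.474 m.
Total = 26.196 + 64.474 = 90.670 m.

Total stopping distance ≈ 90.7 m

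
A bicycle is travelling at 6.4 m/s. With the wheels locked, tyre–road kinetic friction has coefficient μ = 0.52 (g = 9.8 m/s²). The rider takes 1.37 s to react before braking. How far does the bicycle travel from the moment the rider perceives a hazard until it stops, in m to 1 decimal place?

Total stopping distance ≈ 12.8 m

a = μg = 0.52 × 9.8 = 5.096 m/s².
Reaction distance = v·t_r = 6.4000 × 1.37 = 8.768 m.
Braking distance = v²/(2a) = 6.4000² / (2 × 5.096) = 40.960 / 10.192 = 4.019 m.
Total = 8.768 + 4.019 = 12.787 m.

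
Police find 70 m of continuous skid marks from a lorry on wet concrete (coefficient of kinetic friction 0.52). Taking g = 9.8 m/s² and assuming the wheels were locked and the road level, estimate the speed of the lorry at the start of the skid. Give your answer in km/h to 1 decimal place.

Initial speed ≈ 96.2 km/h

Deceleration a = μg = 0.52 × 9.8 = 5.096 m/s².
v = √(2a·d) = √(2 × 5.096 × 70) = √713.440 = 26.7103 m/s.
= 26.7103 × 3.6 = 96.157 km/h.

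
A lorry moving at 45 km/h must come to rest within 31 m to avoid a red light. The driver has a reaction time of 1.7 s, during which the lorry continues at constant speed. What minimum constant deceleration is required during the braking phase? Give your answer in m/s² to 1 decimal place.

Required deceleration ≈ 8.0 m/s²

45 km/h ÷ 3.6 = 12.5000 m/s.
Distance covered during reaction = 12.5000 × 1.7 = 21.250 m.
Distance available for braking: 31 − 21.250 = 9.750 m.
v² = 2a·d ⇒ a = v²/(2d) = 12.5000² / (2 × 9.750) = 156.250 / 19.500 = 8.0128 m/s².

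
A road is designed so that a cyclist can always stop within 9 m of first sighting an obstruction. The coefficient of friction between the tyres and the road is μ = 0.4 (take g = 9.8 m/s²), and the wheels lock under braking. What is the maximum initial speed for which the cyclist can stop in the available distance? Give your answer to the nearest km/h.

Maximum speed ≈ 30 km/h

a = μg = 0.4 × 9.8 = 3.920 m/s².
v²/(2a) = d ⇒ v = √(2 × 3.920 × 9) = √70.56 = 8.4000 m/s.
8.4000 m/s × 3.6 = 30.240 km/h.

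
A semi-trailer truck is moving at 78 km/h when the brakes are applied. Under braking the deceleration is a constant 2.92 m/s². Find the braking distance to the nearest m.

Braking distance ≈ 80 m

78 km/h ÷ 3.6 = 21.6667 m/s.
Braking distance = v²/(2a) = 21.6667² / (2 × 2.920) = 469.446 / 5.840 = 80.385 m.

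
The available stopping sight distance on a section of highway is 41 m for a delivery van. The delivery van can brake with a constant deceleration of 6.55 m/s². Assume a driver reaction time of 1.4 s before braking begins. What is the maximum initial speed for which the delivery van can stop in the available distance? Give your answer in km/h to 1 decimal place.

Maximum speed ≈ 56.7 km/h

Stopping distance: v·t_r + v²/(2a) = 41 with t_r = 1.4 s and a = 6.550 m/s².
So v² + 18.340 v − 537.10 = 0.
Positive root: v = −a·t_r + √((a·t_r)² + 2a·d) = −9.170 + √(84.089 + 537.10) = 15.7537 m/s.
15.7537 m/s × 3.6 = 56.713 km/h.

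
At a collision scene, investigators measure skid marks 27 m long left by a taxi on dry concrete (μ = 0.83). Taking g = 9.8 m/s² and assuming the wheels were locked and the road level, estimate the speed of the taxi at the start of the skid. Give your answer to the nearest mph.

Initial speed ≈ 47 mph

Deceleration a = μg = 0.83 × 9.8 = 8.134 m/s².
v = √(2a·d) = √(2 × 8.134 × 27) = √439.236 = 20.9580 m/s.
= 20.9580 ÷ 0.44704 = 46.882 mph.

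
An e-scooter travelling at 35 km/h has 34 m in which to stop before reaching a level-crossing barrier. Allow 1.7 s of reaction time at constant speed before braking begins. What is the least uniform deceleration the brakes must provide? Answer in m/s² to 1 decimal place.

35 km/h ÷ 3.6 = 9.7222 m/s.
Distance covered during reaction = 9.7222 × 1.7 = 16.528 m.
Distance available for braking: 34 − 16.528 = 17.472 m.
v² = 2a·d ⇒ a = v²/(2d) = 9.7222² / (2 × 17.472) = 94.521 / 34.944 = 2.7049 m/s².

Required deceleration ≈ 2.7 m/s²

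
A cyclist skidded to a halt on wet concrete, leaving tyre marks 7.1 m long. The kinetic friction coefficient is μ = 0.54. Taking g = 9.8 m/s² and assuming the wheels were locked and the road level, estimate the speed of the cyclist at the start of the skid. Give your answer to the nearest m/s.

Deceleration a = μg = 0.54 × 9.8 = 5.292 m/s².
v = √(2a·d) = √(2 × 5.292 × 7.1) = √75.146 = 8.6687 m/s.

Initial speed ≈ 9 m/s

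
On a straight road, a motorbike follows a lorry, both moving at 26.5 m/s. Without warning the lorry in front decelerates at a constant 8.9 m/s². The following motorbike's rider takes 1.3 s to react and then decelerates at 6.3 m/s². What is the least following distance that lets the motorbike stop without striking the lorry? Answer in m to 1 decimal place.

Leader travels v²/(2a_L) = 702.250 / 17.800 = 39.452 m before stopping.
Follower covers v·t_r = 26.5000 × 1.3 = 34.450 m while reacting, then v²/(2a_F) = 702.250 / 12.600 = 55.734 m while braking, for a total of 34.450 + 55.734 = 90.184 m.
Since a_F ≤ a_L and the follower starts braking later, the follower is never slower than the leader, so the closest approach is when both have stopped.
Minimum gap = 90.184 − 39.452 = 50.732 m.

Minimum gap ≈ 50.7 m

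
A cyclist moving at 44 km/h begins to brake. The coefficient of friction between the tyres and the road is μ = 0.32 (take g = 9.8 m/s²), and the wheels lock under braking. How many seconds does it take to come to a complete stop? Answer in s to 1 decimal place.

Braking time ≈ 3.9 s

44 km/h ÷ 3.6 = 12.2222 m/s.
a = μg = 0.32 × 9.8 = 3.136 m/s².
Braking time = v/a = 12.2222 / 3.136 = 3.897 s.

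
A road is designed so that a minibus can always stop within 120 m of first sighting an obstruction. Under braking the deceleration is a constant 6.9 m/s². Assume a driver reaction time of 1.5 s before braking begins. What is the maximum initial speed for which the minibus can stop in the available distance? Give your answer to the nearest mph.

Stopping distance: v·t_r + v²/(2a) = 120 with t_r = 1.5 s and a = 6.900 m/s².
So v² + 20.700 v − 1656.00 = 0.
Positive root: v = −a·t_r + √((a·t_r)² + 2a·d) = −10.350 + √(107.122 + 1656.00) = 31.6395 m/s.
31.6395 m/s ÷ 0.44704 = 70.776 mph.

Maximum speed ≈ 71 mph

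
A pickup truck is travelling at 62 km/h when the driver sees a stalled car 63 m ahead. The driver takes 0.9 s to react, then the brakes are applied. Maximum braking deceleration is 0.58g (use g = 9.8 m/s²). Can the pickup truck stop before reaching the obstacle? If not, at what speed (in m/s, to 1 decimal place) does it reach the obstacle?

Yes — it stops about 21.4 m short of the obstacle, so it never reaches it

62 km/h ÷ 3.6 = 17.2222 m/s.
a = 0.58 × 9.8 = 5.684 m/s².
Reaction distance = 17.2222 × 0.9 = 15.500 m.
Braking distance = v²/(2a) = 296.604 / 11.368 = 26.091 m.
Total stopping distance = 15.500 + 26.091 = 41.591 m, vs 63 m available — it stops with 63 − 41.591 = 21.409 m to spare.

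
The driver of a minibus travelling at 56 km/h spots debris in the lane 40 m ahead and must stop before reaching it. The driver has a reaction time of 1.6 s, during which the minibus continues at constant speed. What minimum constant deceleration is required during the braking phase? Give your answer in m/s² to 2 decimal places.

Required deceleration ≈ 8.01 m/s²

56 km/h ÷ 3.6 = 15.5556 m/s.
Distance covered during reaction = 15.5556 × 1.6 = 24.889 m.
Distance available for braking: 40 − 24.889 = 15.111 m.
v² = 2a·d ⇒ a = v²/(2d) = 15.5556² / (2 × 15.111) = 241.977 / 30.222 = 8.0067 m/s².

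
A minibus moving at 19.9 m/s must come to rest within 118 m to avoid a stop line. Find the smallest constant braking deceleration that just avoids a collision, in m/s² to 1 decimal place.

v² = 2a·d ⇒ a = v²/(2d) = 19.9000² / (2 × 118.000) = 396.010 / 236.000 = 1.6780 m/s².

Required deceleration ≈ 1.7 m/s²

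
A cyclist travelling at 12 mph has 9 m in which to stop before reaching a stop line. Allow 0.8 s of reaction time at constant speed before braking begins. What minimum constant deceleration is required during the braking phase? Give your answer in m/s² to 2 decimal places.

Required deceleration ≈ 3.06 m/s²

12 mph × 0.44704 = 5.3645 m/s.
Distance covered during reaction = 5.3645 × 0.8 = 4.292 m.
Distance available for braking: 9 − 4.292 = 4.708 m.
v² = 2a·d ⇒ a = v²/(2d) = 5.3645² / (2 × 4.708) = 28.778 / 9.416 = 3.0563 m/s².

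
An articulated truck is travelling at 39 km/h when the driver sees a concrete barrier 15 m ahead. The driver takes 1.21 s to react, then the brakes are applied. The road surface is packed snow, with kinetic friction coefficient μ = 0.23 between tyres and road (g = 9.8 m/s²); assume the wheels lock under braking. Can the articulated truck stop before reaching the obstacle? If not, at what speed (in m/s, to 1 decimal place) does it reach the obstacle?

39 km/h ÷ 3.6 = 10.8333 m/s.
a = μg = 0.23 × 9.8 = 2.254 m/s².
Reaction distance = 10.8333 × 1.21 = 13.108 m.
Braking distance needed to stop: v²/(2a) = 117.360 / 4.508 = 26.034 m, so total needed = 13.108 + 26.034 = 39.142 m > 15 m — it cannot stop.
Distance remaining when braking begins: 15 − 13.108 = 1.892 m.
v² = v₀² − 2a·d = 117.360 − 2 × 2.254 × 1.892 = 108.831 m²/s².
v = √108.831 = 10.432 m/s.

No — it strikes the obstacle at 10.4 m/s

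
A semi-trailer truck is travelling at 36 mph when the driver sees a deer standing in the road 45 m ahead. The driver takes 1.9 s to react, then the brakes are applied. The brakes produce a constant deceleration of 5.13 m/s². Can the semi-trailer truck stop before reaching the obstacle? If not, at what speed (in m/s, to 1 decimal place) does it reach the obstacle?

36 mph × 0.44704 = 16.0934 m/s.
Reaction distance = 16.0934 × 1.9 = 30.577 m.
Braking distance needed to stop: v²/(2a) = 258.998 / 10.260 = 25.243 m, so total needed = 30.577 + 25.243 = 55.820 m > 45 m — it cannot stop.
Distance remaining when braking begins: 45 − 30.577 = 14.423 m.
v² = v₀² − 2a·d = 258.998 − 2 × 5.130 × 14.423 = 111.018 m²/s².
v = √111.018 = 10.537 m/s.

No — it strikes the obstacle at 10.5 m/s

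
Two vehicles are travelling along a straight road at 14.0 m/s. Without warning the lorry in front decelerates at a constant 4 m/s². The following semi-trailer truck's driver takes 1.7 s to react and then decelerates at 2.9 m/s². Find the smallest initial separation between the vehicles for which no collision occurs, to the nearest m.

Leader travels v²/(2a_L) = 196.000 / 8.000 = 24.500 m before stopping.
Follower covers v·t_r = 14.0000 × 1.7 = 23.800 m while reacting, then v²/(2a_F) = 196.000 / 5.800 = 33.793 m while braking, for a total of 23.800 + 33.793 = 57.593 m.
Since a_F ≤ a_L and the follower starts braking later, the follower is never slower than the leader, so the closest approach is when both have stopped.
Minimum gap = 57.593 − 24.500 = 33.093 m.

Minimum gap ≈ 33 m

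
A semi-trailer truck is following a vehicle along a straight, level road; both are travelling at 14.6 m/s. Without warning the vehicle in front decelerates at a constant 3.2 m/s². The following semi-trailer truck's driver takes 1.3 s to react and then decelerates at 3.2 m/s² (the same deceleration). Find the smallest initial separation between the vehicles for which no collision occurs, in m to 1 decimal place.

Leader travels v²/(2a_L) = 213.160 / 6.400 = 33.306 m before stopping.
Follower covers v·t_r = 14.6000 × 1.3 = 18.980 m while reacting, then v²/(2a_F) = 213.160 / 6.400 = 33.306 m while braking, for a total of 18.980 + 33.306 = 52.286 m.
Since a_F ≤ a_L and the follower starts braking later, the follower is never slower than the leader, so the closest approach is when both have stopped.
Minimum gap = 52.286 − 33.306 = 18.980 m.

Minimum gap ≈ 19.0 m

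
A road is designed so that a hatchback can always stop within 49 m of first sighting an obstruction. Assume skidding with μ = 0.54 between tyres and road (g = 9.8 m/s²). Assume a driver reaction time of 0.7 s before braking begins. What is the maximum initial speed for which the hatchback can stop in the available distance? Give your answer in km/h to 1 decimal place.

Maximum speed ≈ 69.7 km/h

a = μg = 0.54 × 9.8 = 5.292 m/s².
Stopping distance: v·t_r + v²/(2a) = 49 with t_r = 0.7 s and a = 5.292 m/s².
So v² + 7.409 v − 518.62 = 0.
Positive root: v = −a·t_r + √((a·t_r)² + 2a·d) = −3.704 + √(13.720 + 518.62) = 19.3685 m/s.
19.3685 m/s × 3.6 = 69.727 km/h.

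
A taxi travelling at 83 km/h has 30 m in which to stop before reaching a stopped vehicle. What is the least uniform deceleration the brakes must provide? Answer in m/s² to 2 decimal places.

Required deceleration ≈ 8.86 m/s²

83 km/h ÷ 3.6 = 23.0556 m/s.
v² = 2a·d ⇒ a = v²/(2d) = 23.0556² / (2 × 30.000) = 531.561 / 60.000 = 8.8594 m/s².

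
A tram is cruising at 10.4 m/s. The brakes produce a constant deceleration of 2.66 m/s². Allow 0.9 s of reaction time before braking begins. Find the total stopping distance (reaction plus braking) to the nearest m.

Total stopping distance ≈ 30 m

Reaction distance = v·t_r = 10.4000 × 0.9 = 9.360 m.
Braking distance = v²/(2a) = 10.4000² / (2 × 2.660) = 108.160 / 5.320 = 20.331 m.
Total = 9.360 + 20.331 = 29.691 m.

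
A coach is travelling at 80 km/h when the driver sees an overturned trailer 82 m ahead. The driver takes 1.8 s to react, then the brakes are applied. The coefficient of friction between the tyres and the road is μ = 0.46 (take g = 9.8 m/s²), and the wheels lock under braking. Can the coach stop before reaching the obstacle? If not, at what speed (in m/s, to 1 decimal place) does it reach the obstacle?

80 km/h ÷ 3.6 = 22.2222 m/s.
a = μg = 0.46 × 9.8 = 4.508 m/s².
Reaction distance = 22.2222 × 1.8 = 40.000 m.
Braking distance needed to stop: v²/(2a) = 493.826 / 9.016 = 54.772 m, so total needed = 40.000 + 54.772 = 94.772 m > 82 m — it cannot stop.
Distance remaining when braking begins: 82 − 40.000 = 42.000 m.
v² = v₀² − 2a·d = 493.826 − 2 × 4.508 × 42.000 = 115.154 m²/s².
v = √115.154 = 10.731 m/s.

No — it strikes the obstacle at 10.7 m/s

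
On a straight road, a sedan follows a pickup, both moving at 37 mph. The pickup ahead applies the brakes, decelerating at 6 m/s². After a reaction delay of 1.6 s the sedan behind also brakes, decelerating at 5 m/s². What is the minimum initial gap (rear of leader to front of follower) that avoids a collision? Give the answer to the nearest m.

Minimum gap ≈ 31 m

37 mph × 0.44704 = 16.5405 m/s.
Leader travels v²/(2a_L) = 273.588 / 12.000 = 22.799 m before stopping.
Follower covers v·t_r = 16.5405 × 1.6 = 26.465 m while reacting, then v²/(2a_F) = 273.588 / 10.000 = 27.359 m while braking, for a total of 26.465 + 27.359 = 53.824 m.
Since a_F ≤ a_L and the follower starts braking later, the follower is never slower than the leader, so the closest approach is when both have stopped.
Minimum gap = 53.824 − 22.799 = 31.025 m.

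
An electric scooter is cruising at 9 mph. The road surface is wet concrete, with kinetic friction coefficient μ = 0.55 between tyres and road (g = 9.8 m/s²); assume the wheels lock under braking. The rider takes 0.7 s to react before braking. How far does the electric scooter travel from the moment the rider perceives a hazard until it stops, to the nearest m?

9 mph × 0.44704 = 4.0234 m/s.
a = μg = 0.55 × 9.8 = 5.390 m/s².
Reaction distance = v·t_r = 4.0234 × 0.7 = 2.816 m.
Braking distance = v²/(2a) = 4.0234² / (2 × 5.390) = 16.188 / 10.780 = 1.502 m.
Total = 2.816 + 1.502 = 4.318 m.

Total stopping distance ≈ 4 m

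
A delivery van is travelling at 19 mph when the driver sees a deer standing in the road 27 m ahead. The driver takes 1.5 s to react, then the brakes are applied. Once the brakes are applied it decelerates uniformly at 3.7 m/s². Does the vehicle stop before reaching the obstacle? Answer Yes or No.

Yes

19 mph × 0.44704 = 8.4938 m/s.
Reaction distance = 8.4938 × 1.5 = 12.741 m.
Braking distance = v²/(2a) = 72.145 / 7.400 = 9.749 m.
Total stopping distance = 12.741 + 9.749 = 22.490 m, vs 27 m available — it stops with 27 − 22.490 = 4.510 m to spare.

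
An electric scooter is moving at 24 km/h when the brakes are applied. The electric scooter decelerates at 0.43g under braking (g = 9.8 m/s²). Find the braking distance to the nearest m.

Braking distance ≈ 5 m

24 km/h ÷ 3.6 = 6.6667 m/s.
a = 0.43 × 9.8 = 4.214 m/s².
Braking distance = v²/(2a) = 6.6667² / (2 × 4.214) = 44.445 / 8.428 = 5.273 m.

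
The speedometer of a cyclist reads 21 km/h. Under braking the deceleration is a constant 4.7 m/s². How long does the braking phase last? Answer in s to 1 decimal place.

21 km/h ÷ 3.6 = 5.8333 m/s.
Braking time = v/a = 5.8333 / 4.700 = 1.241 s.

Braking time ≈ 1.2 s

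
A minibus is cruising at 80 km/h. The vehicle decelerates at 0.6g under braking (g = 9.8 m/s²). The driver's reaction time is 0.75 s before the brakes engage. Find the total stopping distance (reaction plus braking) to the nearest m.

80 km/h ÷ 3.6 = 22.2222 m/s.
a = 0.6 × 9.8 = 5.880 m/s².
Reaction distance = v·t_r = 22.2222 × 0.75 = 16.667 m.
Braking distance = v²/(2a) = 22.2222² / (2 × 5.880) = 493.826 / 11.760 = 41.992 m.
Total = 16.667 + 41.992 = 58.659 m.

Total stopping distance ≈ 59 m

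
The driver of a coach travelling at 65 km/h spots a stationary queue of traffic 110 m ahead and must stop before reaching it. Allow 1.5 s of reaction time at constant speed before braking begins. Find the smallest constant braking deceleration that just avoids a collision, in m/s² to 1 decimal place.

65 km/h ÷ 3.6 = 18.0556 m/s.
Distance covered during reaction = 18.0556 × 1.5 = 27.083 m.
Distance available for braking: 110 − 27.083 = 82.917 m.
v² = 2a·d ⇒ a = v²/(2d) = 18.0556² / (2 × 82.917) = 326.005 / 165.834 = 1.9659 m/s².

Required deceleration ≈ 2.0 m/s²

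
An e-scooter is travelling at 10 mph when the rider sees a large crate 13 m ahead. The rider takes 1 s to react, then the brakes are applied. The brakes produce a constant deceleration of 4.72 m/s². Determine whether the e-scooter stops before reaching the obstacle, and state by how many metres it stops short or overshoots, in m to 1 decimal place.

Yes — it stops 6.4 m short of the obstacle

10 mph × 0.44704 = 4.4704 m/s.
Reaction distance = 4.4704 × 1 = 4.470 m.
Braking distance = v²/(2a) = 19.984 / 9.440 = 2.117 m.
Total stopping distance = 4.470 + 2.117 = 6.587 m, vs 13 m available — it stops with 13 − 6.587 = 6.413 m to spare.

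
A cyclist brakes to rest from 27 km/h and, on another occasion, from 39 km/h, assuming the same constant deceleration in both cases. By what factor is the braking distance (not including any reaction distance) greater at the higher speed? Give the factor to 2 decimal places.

Braking distance d = v²/(2a), so with a fixed, d ∝ v².
Factor = (39/27)² = 1.4444² = 2.0863.

Factor ≈ 2.09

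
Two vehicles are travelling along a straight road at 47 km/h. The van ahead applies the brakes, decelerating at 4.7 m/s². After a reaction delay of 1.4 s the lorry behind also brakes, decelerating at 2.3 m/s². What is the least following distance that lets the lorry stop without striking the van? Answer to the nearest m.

47 km/h ÷ 3.6 = 13.0556 m/s.
Leader travels v²/(2a_L) = 170.449 / 9.400 = 18.133 m before stopping.
Follower covers v·t_r = 13.0556 × 1.4 = 18.278 m while reacting, then v²/(2a_F) = 170.449 / 4.600 = 37.054 m while braking, for a total of 18.278 + 37.054 = 55.332 m.
Since a_F ≤ a_L and the follower starts braking later, the follower is never slower than the leader, so the closest approach is when both have stopped.
Minimum gap = 55.332 − 18.133 = 37.199 m.

Minimum gap ≈ 37 m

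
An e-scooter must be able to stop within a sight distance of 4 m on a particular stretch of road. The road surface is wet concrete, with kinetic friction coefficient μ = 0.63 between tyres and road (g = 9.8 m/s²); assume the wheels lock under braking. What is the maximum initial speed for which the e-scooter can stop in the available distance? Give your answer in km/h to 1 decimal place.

Maximum speed ≈ 25.3 km/h

a = μg = 0.63 × 9.8 = 6.174 m/s².
v²/(2a) = d ⇒ v = √(2 × 6.174 × 4) = √49.39 = 7.0278 m/s.
7.0278 m/s × 3.6 = 25.300 km/h.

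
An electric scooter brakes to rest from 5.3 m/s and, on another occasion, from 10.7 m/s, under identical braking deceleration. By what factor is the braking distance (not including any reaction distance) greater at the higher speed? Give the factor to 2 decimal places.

Factor ≈ 4.08

Braking distance d = v²/(2a), so with a fixed, d ∝ v².
Factor = (10.7/5.3)² = 2.0189² = 4.0760.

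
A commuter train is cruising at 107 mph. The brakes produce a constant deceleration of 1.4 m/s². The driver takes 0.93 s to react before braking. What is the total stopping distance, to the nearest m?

107 mph × 0.44704 = 47.8333 m/s.
Reaction distance = v·t_r = 47.8333 × 0.93 = 44.485 m.
Braking distance = v²/(2a) = 47.8333² / (2 × 1.400) = 2288.025 / 2.800 = 817.152 m.
Total = 44.485 + 817.152 = 861.637 m.

Total stopping distance ≈ 862 m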